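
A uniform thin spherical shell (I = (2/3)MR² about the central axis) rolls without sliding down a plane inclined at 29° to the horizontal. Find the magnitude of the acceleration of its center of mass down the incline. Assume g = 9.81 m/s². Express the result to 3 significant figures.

With I = (2/3)MR², the ratio k = I/(MR²) is 2/3.
Along the incline Mg sinθ − f = Ma, and torque about the center fR = Iα = kMR²(a/R) gives f = kMa.
Eliminating f: Mg sinθ = (1+k)Ma, so a = g sinθ/(1+k) = 9.81 × sin29° / 1.667 ≈ 2.85 m/s².

a ≈ 2.85 m/s²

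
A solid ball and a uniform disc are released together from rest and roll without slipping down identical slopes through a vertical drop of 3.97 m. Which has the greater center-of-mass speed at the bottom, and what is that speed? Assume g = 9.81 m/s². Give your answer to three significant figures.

the solid ball, at v ≈ 7.46 m/s

For rolling without slipping, Mgh = ½(1+k)Mv² where k = I/(MR²), so v = √(2gh/(1+k)).
Solid ball: k = 0.4, giving v = √(2×9.81×3.97/1.4) = 7.459 m/s.
Uniform disc: k = 0.5, giving v = √(2×9.81×3.97/1.5) = 7.206 m/s.
The smaller k wins: the solid ball, at ≈ 7.46 m/s.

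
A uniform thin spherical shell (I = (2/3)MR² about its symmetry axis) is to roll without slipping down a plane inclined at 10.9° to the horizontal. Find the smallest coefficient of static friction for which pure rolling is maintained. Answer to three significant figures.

μ_min ≈ 0.0770

The moment of inertia is (2/3)MR², giving k ≡ I/(MR²) = 2/3.
Translational: Mg sinθ − f = Ma. Rotational about the CM: fR = Iα = kMRa, so f = kMa.
These give a = g sinθ/(1+k) and the required friction f = kMg sinθ/(1+k).
With N = Mg cosθ, the no-slip condition f ≤ μN gives μ_min = f/N = k tanθ/(1+k).
μ_min = (2/3) × tan10.9° / 1.667 ≈ 0.0770.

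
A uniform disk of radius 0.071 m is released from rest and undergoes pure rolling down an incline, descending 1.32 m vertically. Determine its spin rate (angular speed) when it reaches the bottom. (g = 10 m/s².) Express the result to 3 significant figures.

For this body I = (1/2)MR², i.e. k = I/(MR²) = 0.5.
Rolling without slipping gives ω = v/R, so the total kinetic energy is ½Mv² + ½Iω² = ½(1+k)Mv² = (3/4)Mv².
Energy conservation Mgh = ½(1+k)Mv² gives v = √(2gh/(1+k)) = √(2 × 10 × 1.32 / 1.5) = 4.195 m/s.
The angular speed follows from ω = v/R = 4.195/0.071 ≈ 59.1 rad/s.

ω ≈ 59.1 rad/s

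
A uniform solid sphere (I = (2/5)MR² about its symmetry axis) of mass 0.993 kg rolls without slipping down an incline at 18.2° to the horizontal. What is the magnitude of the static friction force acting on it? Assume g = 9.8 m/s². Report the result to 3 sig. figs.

f ≈ 0.868 N

For this body I = (2/5)MR², i.e. k = I/(MR²) = 0.4.
Translational: Mg sinθ − f = Ma. Rotational about the CM: fR = Iα = kMRa, so f = kMa.
Combining, a = g sinθ/(1+k) and f = kMa = kMg sinθ/(1+k).
f = 0.4 × 0.993 × 9.8 × sin18.2° / 1.4 ≈ 0.868 N.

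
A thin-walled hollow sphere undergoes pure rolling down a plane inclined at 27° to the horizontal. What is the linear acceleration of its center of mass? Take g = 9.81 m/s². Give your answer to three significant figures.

The moment of inertia is (2/3)MR², giving k ≡ I/(MR²) = 2/3.
Newton's second law down the slope: Mg sinθ − f = Ma. The torque equation fR = Iα (with α = a/R) gives f = kMa.
Eliminating f: Mg sinθ = (1+k)Ma, so a = g sinθ/(1+k) = 9.81 × sin27° / 1.667 ≈ 2.67 m/s².

a ≈ 2.67 m/s²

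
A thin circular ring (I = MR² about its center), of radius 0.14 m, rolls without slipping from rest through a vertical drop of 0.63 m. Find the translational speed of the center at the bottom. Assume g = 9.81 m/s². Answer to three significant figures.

With I = MR², the ratio k = I/(MR²) is 1.
Pure rolling means v = ωR; then KE = ½Mv² + ½I(v/R)² = ½(1+k)Mv² = Mv².
Setting Mgh = Mv² gives v = √(2gh/(1+k)) = √(2·9.81·0.63/2) ≈ 2.49 m/s.

v ≈ 2.49 m/s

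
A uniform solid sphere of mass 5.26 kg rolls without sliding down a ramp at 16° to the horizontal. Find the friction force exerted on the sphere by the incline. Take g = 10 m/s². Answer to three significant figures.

f ≈ 4.14 N

For this body I = (2/5)MR², i.e. k = I/(MR²) = 0.4.
Translational: Mg sinθ − f = Ma. Rotational about the CM: fR = Iα = kMRa, so f = kMa.
Combining, a = g sinθ/(1+k) and f = kMa = kMg sinθ/(1+k).
f = 0.4 × 5.26 × 10 × sin16° / 1.4 ≈ 4.14 N.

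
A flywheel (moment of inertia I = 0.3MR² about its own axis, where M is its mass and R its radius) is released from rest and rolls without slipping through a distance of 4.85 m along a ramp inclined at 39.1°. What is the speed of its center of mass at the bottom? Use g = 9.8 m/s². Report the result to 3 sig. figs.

For this body I = 0.3MR², i.e. k = I/(MR²) = 0.3.
Rolling without slipping gives ω = v/R, so the total kinetic energy is ½Mv² + ½Iω² = ½(1+k)Mv² = (13/20)Mv².
The vertical drop is h = L sinθ = 4.85 × sin39.1° = 3.059 m.
Setting Mgh = (13/20)Mv² gives v = √(2gh/(1+k)) = √(2·9.8·3.059/1.3) ≈ 6.79 m/s.

v ≈ 6.79 m/s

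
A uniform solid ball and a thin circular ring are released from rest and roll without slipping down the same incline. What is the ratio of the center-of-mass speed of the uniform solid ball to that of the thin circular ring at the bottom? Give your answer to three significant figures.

Each satisfies Mgh = ½(1+k)Mv² with k = I/(MR²), so v ∝ 1/√(1+k).
For the uniform solid ball k = 0.4; for the thin circular ring k = 1.
v₁/v₂ = √((1+k₂)/(1+k₁)) = √(2/1.4) ≈ 1.20.

v_ratio ≈ 1.20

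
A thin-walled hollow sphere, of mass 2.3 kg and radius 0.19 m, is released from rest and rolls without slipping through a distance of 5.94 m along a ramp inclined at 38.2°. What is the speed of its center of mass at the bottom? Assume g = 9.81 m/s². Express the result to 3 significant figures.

For this body I = (2/3)MR², i.e. k = I/(MR²) = 2/3.
The rolling condition ω = v/R makes the rotational term ½I(v/R)² = ½kMv², so KE_total = ½(1+k)Mv² = (5/6)Mv².
The vertical drop is h = L sinθ = 5.94 × sin38.2° = 3.673 m.
Energy conservation: Mgh = (5/6)Mv², so v = √(2gh/(1+k)) = √(2 × 9.81 × 3.673 / 1.667) ≈ 6.58 m/s.

v ≈ 6.58 m/s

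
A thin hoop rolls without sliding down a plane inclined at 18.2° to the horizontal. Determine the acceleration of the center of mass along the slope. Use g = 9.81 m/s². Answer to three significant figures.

With I = MR², the ratio k = I/(MR²) is 1.
Along the incline Mg sinθ − f = Ma, and torque about the center fR = Iα = kMR²(a/R) gives f = kMa.
Eliminating f: Mg sinθ = (1+k)Ma, so a = g sinθ/(1+k) = 9.81 × sin18.2° / 2 ≈ 1.53 m/s².

a ≈ 1.53 m/s²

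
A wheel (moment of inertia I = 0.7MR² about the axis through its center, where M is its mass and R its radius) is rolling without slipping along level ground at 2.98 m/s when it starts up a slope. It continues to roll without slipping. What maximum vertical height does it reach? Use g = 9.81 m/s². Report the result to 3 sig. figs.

h ≈ 0.769 m

Here I = 0.7MR², so the shape factor k = I/(MR²) = 0.7.
Rolling without slipping gives ω = v/R, so the total kinetic energy is ½Mv² + ½Iω² = ½(1+k)Mv² = (17/20)Mv².
At the top the kinetic energy is zero, so (17/20)Mv₀² = Mgh.
Thus h = (1+k)v₀²/(2g) = 1.7 × 2.98² / (2 × 9.81) ≈ 0.769 m.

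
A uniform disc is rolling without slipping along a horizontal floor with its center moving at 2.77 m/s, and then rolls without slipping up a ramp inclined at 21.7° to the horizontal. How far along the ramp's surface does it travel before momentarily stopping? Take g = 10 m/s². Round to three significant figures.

d ≈ 1.56 m

Here I = (1/2)MR², so the shape factor k = I/(MR²) = 0.5.
Since it rolls without slipping, ω = v/R and KE = ½Mv² + ½Iω² = ½(1+k)Mv² = (3/4)Mv².
Setting this equal to Mgh gives the vertical rise h = (1+k)v₀²/(2g) = 1.5×2.77²/(2×10) = 0.5755 m.
Along the incline, d = h/sinθ = 0.5755/sin21.7° ≈ 1.56 m.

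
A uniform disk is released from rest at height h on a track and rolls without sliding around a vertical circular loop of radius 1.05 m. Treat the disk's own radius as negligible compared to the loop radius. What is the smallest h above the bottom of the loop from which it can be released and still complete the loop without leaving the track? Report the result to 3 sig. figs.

For this body I = (1/2)MR², i.e. k = I/(MR²) = 0.5.
At the top of the loop, the minimum-contact condition is Mg = Mv_top²/r, so v_top² = gr.
With ω = v/R, the kinetic energy at speed v is ½(1+k)Mv² = (3/4)Mv².
Energy conservation from release (height h) to the top (height 2r): Mgh = Mg(2r) + (3/4)M·gr.
Thus h_min = 2r + (1+k)r/2 = r(2 + 1.5/2) = 1.05 × 2.75 ≈ 2.89 m.

h_min ≈ 2.89 m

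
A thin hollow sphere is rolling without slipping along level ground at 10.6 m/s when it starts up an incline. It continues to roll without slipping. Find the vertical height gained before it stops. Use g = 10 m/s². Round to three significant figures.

Here I = (2/3)MR², so the shape factor k = I/(MR²) = 2/3.
Rolling without slipping gives ω = v/R, so the total kinetic energy is ½Mv² + ½Iω² = ½(1+k)Mv² = (5/6)Mv².
All of this converts to potential energy at the highest point: (5/6)Mv₀² = Mgh.
Thus h = (1+k)v₀²/(2g) = 1.667 × 10.6² / (2 × 10) ≈ 9.36 m.

h ≈ 9.36 m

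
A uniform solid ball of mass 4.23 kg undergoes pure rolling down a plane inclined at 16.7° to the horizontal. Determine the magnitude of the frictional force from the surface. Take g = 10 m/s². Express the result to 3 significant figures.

With I = (2/5)MR², the ratio k = I/(MR²) is 0.4.
Translational: Mg sinθ − f = Ma. Rotational about the CM: fR = Iα = kMRa, so f = kMa.
Combining, a = g sinθ/(1+k) and f = kMa = kMg sinθ/(1+k).
f = 0.4 × 4.23 × 10 × sin16.7° / 1.4 ≈ 3.47 N.

f ≈ 3.47 N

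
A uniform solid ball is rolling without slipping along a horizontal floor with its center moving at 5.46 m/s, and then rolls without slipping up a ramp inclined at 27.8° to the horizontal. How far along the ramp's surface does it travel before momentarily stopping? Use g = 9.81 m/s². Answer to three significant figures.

Here I = (2/5)MR², so the shape factor k = I/(MR²) = 0.4.
Since it rolls without slipping, ω = v/R and KE = ½Mv² + ½Iω² = ½(1+k)Mv² = (7/10)Mv².
Setting this equal to Mgh gives the vertical rise h = (1+k)v₀²/(2g) = 1.4×5.46²/(2×9.81) = 2.127 m.
The distance along the slope is d = h/sinθ = 2.127/sin27.8° ≈ 4.56 m.

d ≈ 4.56 m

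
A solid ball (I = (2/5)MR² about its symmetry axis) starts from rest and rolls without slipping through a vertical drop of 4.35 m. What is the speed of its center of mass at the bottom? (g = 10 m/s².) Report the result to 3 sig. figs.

The moment of inertia is (2/5)MR², giving k ≡ I/(MR²) = 0.4.
Since it rolls without slipping, ω = v/R and KE = ½Mv² + ½Iω² = ½(1+k)Mv² = (7/10)Mv².
Setting Mgh = (7/10)Mv² gives v = √(2gh/(1+k)) = √(2·10·4.35/1.4) ≈ 7.88 m/s.

v ≈ 7.88 m/s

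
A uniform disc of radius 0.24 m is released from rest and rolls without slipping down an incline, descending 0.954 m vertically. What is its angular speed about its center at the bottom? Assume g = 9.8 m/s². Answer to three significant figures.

ω ≈ 14.7 rad/s

With I = (1/2)MR², the ratio k = I/(MR²) is 0.5.
Since it rolls without slipping, ω = v/R and KE = ½Mv² + ½Iω² = ½(1+k)Mv² = (3/4)Mv².
Energy conservation Mgh = ½(1+k)Mv² gives v = √(2gh/(1+k)) = √(2 × 9.8 × 0.954 / 1.5) = 3.531 m/s.
The angular speed follows from ω = v/R = 3.531/0.24 ≈ 14.7 rad/s.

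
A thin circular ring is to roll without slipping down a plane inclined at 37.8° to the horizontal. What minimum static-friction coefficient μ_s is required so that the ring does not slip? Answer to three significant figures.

Here I = MR², so the shape factor k = I/(MR²) = 1.
Newton's second law down the slope: Mg sinθ − f = Ma. The torque equation fR = Iα (with α = a/R) gives f = kMa.
These give a = g sinθ/(1+k) and the required friction f = kMg sinθ/(1+k).
With N = Mg cosθ, the no-slip condition f ≤ μN gives μ_min = f/N = k tanθ/(1+k).
μ_min = 1 × tan37.8° / 2 ≈ 0.388.

μ_min ≈ 0.388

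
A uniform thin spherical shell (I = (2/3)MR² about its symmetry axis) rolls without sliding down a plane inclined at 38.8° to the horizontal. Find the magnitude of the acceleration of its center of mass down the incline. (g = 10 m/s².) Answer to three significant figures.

a ≈ 3.76 m/s²

With I = (2/3)MR², the ratio k = I/(MR²) is 2/3.
Along the incline Mg sinθ − f = Ma, and torque about the center fR = Iα = kMR²(a/R) gives f = kMa.
Eliminating f: Mg sinθ = (1+k)Ma, so a = g sinθ/(1+k) = 10 × sin38.8° / 1.667 ≈ 3.76 m/s².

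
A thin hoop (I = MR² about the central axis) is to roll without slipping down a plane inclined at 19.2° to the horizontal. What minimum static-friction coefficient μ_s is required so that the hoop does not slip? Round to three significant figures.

μ_min ≈ 0.174

Here I = MR², so the shape factor k = I/(MR²) = 1.
Translational: Mg sinθ − f = Ma. Rotational about the CM: fR = Iα = kMRa, so f = kMa.
These give a = g sinθ/(1+k) and the required friction f = kMg sinθ/(1+k).
With N = Mg cosθ, the no-slip condition f ≤ μN gives μ_min = f/N = k tanθ/(1+k).
μ_min = 1 × tan19.2° / 2 ≈ 0.174.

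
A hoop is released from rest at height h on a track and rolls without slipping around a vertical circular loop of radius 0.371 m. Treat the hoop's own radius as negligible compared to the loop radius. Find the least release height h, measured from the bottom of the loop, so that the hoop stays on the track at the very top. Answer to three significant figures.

For this body I = MR², i.e. k = I/(MR²) = 1.
At the top, contact is just lost when gravity alone supplies the centripetal force: Mg = Mv_top²/r, i.e. v_top² = gr.
With ω = v/R, the kinetic energy at speed v is ½(1+k)Mv² = Mv².
Energy conservation from release (height h) to the top (height 2r): Mgh = Mg(2r) + M·gr.
Thus h_min = 2r + (1+k)r/2 = r(2 + 2/2) = 0.371 × 3 ≈ 1.11 m.

h_min ≈ 1.11 m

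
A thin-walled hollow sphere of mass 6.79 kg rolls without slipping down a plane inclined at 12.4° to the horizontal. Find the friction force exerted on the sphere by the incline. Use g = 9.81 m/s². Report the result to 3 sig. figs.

Here I = (2/3)MR², so the shape factor k = I/(MR²) = 2/3.
Translational: Mg sinθ − f = Ma. Rotational about the CM: fR = Iα = kMRa, so f = kMa.
Combining, a = g sinθ/(1+k) and f = kMa = kMg sinθ/(1+k).
f = (2/3) × 6.79 × 9.81 × sin12.4° / 1.667 ≈ 5.72 N.

f ≈ 5.72 N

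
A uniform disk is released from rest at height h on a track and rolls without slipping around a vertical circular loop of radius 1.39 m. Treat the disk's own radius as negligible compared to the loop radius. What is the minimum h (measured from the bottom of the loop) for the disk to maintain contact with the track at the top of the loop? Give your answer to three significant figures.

Here I = (1/2)MR², so the shape factor k = I/(MR²) = 0.5.
At the top of the loop, the minimum-contact condition is Mg = Mv_top²/r, so v_top² = gr.
With ω = v/R, the kinetic energy at speed v is ½(1+k)Mv² = (3/4)Mv².
Energy conservation from release (height h) to the top (height 2r): Mgh = Mg(2r) + (3/4)M·gr.
Thus h_min = 2r + (1+k)r/2 = r(2 + 1.5/2) = 1.39 × 2.75 ≈ 3.82 m.

h_min ≈ 3.82 m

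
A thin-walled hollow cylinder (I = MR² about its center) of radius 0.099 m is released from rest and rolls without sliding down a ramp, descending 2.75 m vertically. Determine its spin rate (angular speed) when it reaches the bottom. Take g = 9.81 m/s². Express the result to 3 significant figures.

For this body I = MR², i.e. k = I/(MR²) = 1.
Pure rolling means v = ωR; then KE = ½Mv² + ½I(v/R)² = ½(1+k)Mv² = Mv².
Energy conservation Mgh = ½(1+k)Mv² gives v = √(2gh/(1+k)) = √(2 × 9.81 × 2.75 / 2) = 5.194 m/s.
Then ω = v/R = 5.194 / 0.099 ≈ 52.5 rad/s.

ω ≈ 52.5 rad/s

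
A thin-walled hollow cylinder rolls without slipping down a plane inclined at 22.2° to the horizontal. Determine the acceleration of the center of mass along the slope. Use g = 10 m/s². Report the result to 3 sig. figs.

Here I = MR², so the shape factor k = I/(MR²) = 1.
Translational: Mg sinθ − f = Ma. Rotational about the CM: fR = Iα = kMRa, so f = kMa.
Eliminating f: Mg sinθ = (1+k)Ma, so a = g sinθ/(1+k) = 10 × sin22.2° / 2 ≈ 1.89 m/s².

a ≈ 1.89 m/s²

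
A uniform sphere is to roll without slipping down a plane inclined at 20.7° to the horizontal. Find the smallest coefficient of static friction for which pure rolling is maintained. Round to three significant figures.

The moment of inertia is (2/5)MR², giving k ≡ I/(MR²) = 0.4.
Along the incline Mg sinθ − f = Ma, and torque about the center fR = Iα = kMR²(a/R) gives f = kMa.
These give a = g sinθ/(1+k) and the required friction f = kMg sinθ/(1+k).
The normal force is N = Mg cosθ, so μ_min = f/N = k tanθ/(1+k).
μ_min = 0.4 × tan20.7° / 1.4 ≈ 0.108.

μ_min ≈ 0.108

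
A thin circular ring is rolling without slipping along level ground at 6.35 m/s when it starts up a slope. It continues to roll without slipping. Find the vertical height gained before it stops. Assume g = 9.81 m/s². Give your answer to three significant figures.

h ≈ 4.11 m

Here I = MR², so the shape factor k = I/(MR²) = 1.
Since it rolls without slipping, ω = v/R and KE = ½Mv² + ½Iω² = ½(1+k)Mv² = Mv².
At the top the kinetic energy is zero, so Mv₀² = Mgh.
Thus h = (1+k)v₀²/(2g) = 2 × 6.35² / (2 × 9.81) ≈ 4.11 m.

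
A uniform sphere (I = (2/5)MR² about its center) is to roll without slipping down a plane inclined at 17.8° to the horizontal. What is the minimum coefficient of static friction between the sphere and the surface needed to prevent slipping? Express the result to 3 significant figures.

μ_min ≈ 0.0917

For this body I = (2/5)MR², i.e. k = I/(MR²) = 0.4.
Along the incline Mg sinθ − f = Ma, and torque about the center fR = Iα = kMR²(a/R) gives f = kMa.
These give a = g sinθ/(1+k) and the required friction f = kMg sinθ/(1+k).
The normal force is N = Mg cosθ, so μ_min = f/N = k tanθ/(1+k).
μ_min = 0.4 × tan17.8° / 1.4 ≈ 0.0917.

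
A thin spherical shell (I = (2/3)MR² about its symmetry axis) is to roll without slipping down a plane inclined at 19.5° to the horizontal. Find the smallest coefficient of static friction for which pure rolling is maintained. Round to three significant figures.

μ_min ≈ 0.142

With I = (2/3)MR², the ratio k = I/(MR²) is 2/3.
Along the incline Mg sinθ − f = Ma, and torque about the center fR = Iα = kMR²(a/R) gives f = kMa.
These give a = g sinθ/(1+k) and the required friction f = kMg sinθ/(1+k).
The normal force is N = Mg cosθ, so μ_min = f/N = k tanθ/(1+k).
μ_min = (2/3) × tan19.5° / 1.667 ≈ 0.142.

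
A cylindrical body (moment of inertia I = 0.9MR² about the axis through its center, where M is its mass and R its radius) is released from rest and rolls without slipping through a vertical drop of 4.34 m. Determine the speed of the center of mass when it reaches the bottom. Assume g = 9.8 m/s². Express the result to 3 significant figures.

Here I = 0.9MR², so the shape factor k = I/(MR²) = 0.9.
The rolling condition ω = v/R makes the rotational term ½I(v/R)² = ½kMv², so KE_total = ½(1+k)Mv² = (19/20)Mv².
Energy conservation: Mgh = (19/20)Mv², so v = √(2gh/(1+k)) = √(2 × 9.8 × 4.34 / 1.9) ≈ 6.69 m/s.

v ≈ 6.69 m/s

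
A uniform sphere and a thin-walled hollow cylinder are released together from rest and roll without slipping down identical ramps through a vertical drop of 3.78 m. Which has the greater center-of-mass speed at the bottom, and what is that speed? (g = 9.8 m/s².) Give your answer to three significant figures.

For rolling without slipping, Mgh = ½(1+k)Mv² where k = I/(MR²), so v = √(2gh/(1+k)).
Uniform sphere: k = 0.4, giving v = √(2×9.8×3.78/1.4) = 7.275 m/s.
Thin-walled hollow cylinder: k = 1, giving v = √(2×9.8×3.78/2) = 6.086 m/s.
The smaller k wins: the uniform sphere, at ≈ 7.27 m/s.

the uniform sphere, at v ≈ 7.27 m/s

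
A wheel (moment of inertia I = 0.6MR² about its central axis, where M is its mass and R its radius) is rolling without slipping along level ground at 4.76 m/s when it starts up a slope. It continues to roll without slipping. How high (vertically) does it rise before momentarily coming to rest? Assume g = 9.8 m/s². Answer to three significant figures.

h ≈ 1.85 m

Here I = 0.6MR², so the shape factor k = I/(MR²) = 0.6.
Rolling without slipping gives ω = v/R, so the total kinetic energy is ½Mv² + ½Iω² = ½(1+k)Mv² = (4/5)Mv².
At the top the kinetic energy is zero, so (4/5)Mv₀² = Mgh.
Thus h = (1+k)v₀²/(2g) = 1.6 × 4.76² / (2 × 9.8) ≈ 1.85 m.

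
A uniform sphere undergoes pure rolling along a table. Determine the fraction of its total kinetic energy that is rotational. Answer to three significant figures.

The moment of inertia is (2/5)MR², giving k ≡ I/(MR²) = 0.4.
With ω = v/R, KE_trans = ½Mv² and KE_rot = ½Iω² = ½kMv², so KE_total = ½(1+k)Mv².
The rotational fraction is therefore k/(1+k) = 0.4/1.4 ≈ 0.286.

fraction ≈ 0.286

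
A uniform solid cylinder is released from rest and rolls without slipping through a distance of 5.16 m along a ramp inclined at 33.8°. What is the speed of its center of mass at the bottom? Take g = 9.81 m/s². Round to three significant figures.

The moment of inertia is (1/2)MR², giving k ≡ I/(MR²) = 0.5.
Rolling without slipping gives ω = v/R, so the total kinetic energy is ½Mv² + ½Iω² = ½(1+k)Mv² = (3/4)Mv².
The vertical drop is h = L sinθ = 5.16 × sin33.8° = 2.87 m.
Energy conservation: Mgh = (3/4)Mv², so v = √(2gh/(1+k)) = √(2 × 9.81 × 2.87 / 1.5) ≈ 6.13 m/s.

v ≈ 6.13 m/s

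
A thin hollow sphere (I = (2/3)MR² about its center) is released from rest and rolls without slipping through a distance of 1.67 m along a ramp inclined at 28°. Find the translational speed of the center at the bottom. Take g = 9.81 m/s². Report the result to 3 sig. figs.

v ≈ 3.04 m/s

The moment of inertia is (2/3)MR², giving k ≡ I/(MR²) = 2/3.
Since it rolls without slipping, ω = v/R and KE = ½Mv² + ½Iω² = ½(1+k)Mv² = (5/6)Mv².
The vertical drop is h = L sinθ = 1.67 × sin28° = 0.784 m.
Energy conservation: Mgh = (5/6)Mv², so v = √(2gh/(1+k)) = √(2 × 9.81 × 0.784 / 1.667) ≈ 3.04 m/s.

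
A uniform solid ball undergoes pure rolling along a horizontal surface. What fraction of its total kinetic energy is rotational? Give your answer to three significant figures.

With I = (2/5)MR², the ratio k = I/(MR²) is 0.4.
Since ω = v/R, the translational part is ½Mv² and the rotational part is ½I(v/R)² = ½kMv²; the total is ½(1+k)Mv².
The rotational fraction is therefore k/(1+k) = 0.4/1.4 ≈ 0.286.

fraction ≈ 0.286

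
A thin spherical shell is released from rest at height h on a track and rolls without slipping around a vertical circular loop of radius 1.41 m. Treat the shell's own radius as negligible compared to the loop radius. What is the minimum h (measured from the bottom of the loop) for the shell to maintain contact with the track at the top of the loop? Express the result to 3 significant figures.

With I = (2/3)MR², the ratio k = I/(MR²) is 2/3.
At the top of the loop, the minimum-contact condition is Mg = Mv_top²/r, so v_top² = gr.
With ω = v/R, the kinetic energy at speed v is ½(1+k)Mv² = (5/6)Mv².
Energy conservation from release (height h) to the top (height 2r): Mgh = Mg(2r) + (5/6)M·gr.
Thus h_min = 2r + (1+k)r/2 = r(2 + 1.667/2) = 1.41 × 2.833 ≈ 4.00 m.

h_min ≈ 4.00 m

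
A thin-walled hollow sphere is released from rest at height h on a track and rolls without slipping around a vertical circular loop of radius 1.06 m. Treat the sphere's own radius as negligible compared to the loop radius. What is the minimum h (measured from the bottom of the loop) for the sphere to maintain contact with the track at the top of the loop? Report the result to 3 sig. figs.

Here I = (2/3)MR², so the shape factor k = I/(MR²) = 2/3.
At the top of the loop, the minimum-contact condition is Mg = Mv_top²/r, so v_top² = gr.
With ω = v/R, the kinetic energy at speed v is ½(1+k)Mv² = (5/6)Mv².
Energy conservation from release (height h) to the top (height 2r): Mgh = Mg(2r) + (5/6)M·gr.
Thus h_min = 2r + (1+k)r/2 = r(2 + 1.667/2) = 1.06 × 2.833 ≈ 3.00 m.

h_min ≈ 3.00 m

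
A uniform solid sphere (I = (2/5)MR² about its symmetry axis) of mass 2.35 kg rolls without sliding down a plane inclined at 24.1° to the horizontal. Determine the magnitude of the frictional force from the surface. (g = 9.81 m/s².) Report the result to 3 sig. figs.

The moment of inertia is (2/5)MR², giving k ≡ I/(MR²) = 0.4.
Along the incline Mg sinθ − f = Ma, and torque about the center fR = Iα = kMR²(a/R) gives f = kMa.
Combining, a = g sinθ/(1+k) and f = kMa = kMg sinθ/(1+k).
f = 0.4 × 2.35 × 9.81 × sin24.1° / 1.4 ≈ 2.69 N.

f ≈ 2.69 N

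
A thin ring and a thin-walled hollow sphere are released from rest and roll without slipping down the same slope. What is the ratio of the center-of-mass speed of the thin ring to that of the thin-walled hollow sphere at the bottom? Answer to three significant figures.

v_ratio ≈ 0.913

Each satisfies Mgh = ½(1+k)Mv² with k = I/(MR²), so v ∝ 1/√(1+k).
For the thin ring k = 1; for the thin-walled hollow sphere k = 2/3.
v₁/v₂ = √((1+k₂)/(1+k₁)) = √(1.667/2) ≈ 0.913.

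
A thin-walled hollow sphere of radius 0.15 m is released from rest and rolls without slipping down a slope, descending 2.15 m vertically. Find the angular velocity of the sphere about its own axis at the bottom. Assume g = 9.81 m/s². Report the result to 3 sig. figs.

ω ≈ 33.5 rad/s

Here I = (2/3)MR², so the shape factor k = I/(MR²) = 2/3.
The rolling condition ω = v/R makes the rotational term ½I(v/R)² = ½kMv², so KE_total = ½(1+k)Mv² = (5/6)Mv².
Energy conservation Mgh = ½(1+k)Mv² gives v = √(2gh/(1+k)) = √(2 × 9.81 × 2.15 / 1.667) = 5.031 m/s.
The angular speed follows from ω = v/R = 5.031/0.15 ≈ 33.5 rad/s.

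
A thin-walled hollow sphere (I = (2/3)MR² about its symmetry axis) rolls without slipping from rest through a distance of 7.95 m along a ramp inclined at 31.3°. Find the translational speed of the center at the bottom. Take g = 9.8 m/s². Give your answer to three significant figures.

The moment of inertia is (2/3)MR², giving k ≡ I/(MR²) = 2/3.
Pure rolling means v = ωR; then KE = ½Mv² + ½I(v/R)² = ½(1+k)Mv² = (5/6)Mv².
The vertical drop is h = L sinθ = 7.95 × sin31.3° = 4.13 m.
Setting Mgh = (5/6)Mv² gives v = √(2gh/(1+k)) = √(2·9.8·4.13/1.667) ≈ 6.97 m/s.

v ≈ 6.97 m/s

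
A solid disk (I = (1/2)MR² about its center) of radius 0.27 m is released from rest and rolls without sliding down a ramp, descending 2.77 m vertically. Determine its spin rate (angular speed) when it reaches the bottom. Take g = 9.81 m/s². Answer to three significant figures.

ω ≈ 22.3 rad/s

With I = (1/2)MR², the ratio k = I/(MR²) is 0.5.
Rolling without slipping gives ω = v/R, so the total kinetic energy is ½Mv² + ½Iω² = ½(1+k)Mv² = (3/4)Mv².
Energy conservation Mgh = ½(1+k)Mv² gives v = √(2gh/(1+k)) = √(2 × 9.81 × 2.77 / 1.5) = 6.019 m/s.
Then ω = v/R = 6.019 / 0.27 ≈ 22.3 rad/s.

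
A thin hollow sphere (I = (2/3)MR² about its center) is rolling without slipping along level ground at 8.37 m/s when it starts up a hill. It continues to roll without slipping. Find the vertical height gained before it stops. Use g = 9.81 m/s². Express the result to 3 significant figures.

For this body I = (2/3)MR², i.e. k = I/(MR²) = 2/3.
Since it rolls without slipping, ω = v/R and KE = ½Mv² + ½Iω² = ½(1+k)Mv² = (5/6)Mv².
At the top the kinetic energy is zero, so (5/6)Mv₀² = Mgh.
Thus h = (1+k)v₀²/(2g) = 1.667 × 8.37² / (2 × 9.81) ≈ 5.95 m.

h ≈ 5.95 m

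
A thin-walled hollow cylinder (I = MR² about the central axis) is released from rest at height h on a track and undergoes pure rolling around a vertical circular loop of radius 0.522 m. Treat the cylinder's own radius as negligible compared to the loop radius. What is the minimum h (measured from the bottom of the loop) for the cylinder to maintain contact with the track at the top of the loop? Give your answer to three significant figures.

Here I = MR², so the shape factor k = I/(MR²) = 1.
At the top, contact is just lost when gravity alone supplies the centripetal force: Mg = Mv_top²/r, i.e. v_top² = gr.
With ω = v/R, the kinetic energy at speed v is ½(1+k)Mv² = Mv².
Energy conservation from release (height h) to the top (height 2r): Mgh = Mg(2r) + M·gr.
Thus h_min = 2r + (1+k)r/2 = r(2 + 2/2) = 0.522 × 3 ≈ 1.57 m.

h_min ≈ 1.57 m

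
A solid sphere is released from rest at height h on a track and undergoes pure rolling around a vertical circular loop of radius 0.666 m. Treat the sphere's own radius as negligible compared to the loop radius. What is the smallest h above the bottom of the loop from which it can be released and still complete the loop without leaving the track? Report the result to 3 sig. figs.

h_min ≈ 1.80 m

With I = (2/5)MR², the ratio k = I/(MR²) is 0.4.
At the top of the loop, the minimum-contact condition is Mg = Mv_top²/r, so v_top² = gr.
With ω = v/R, the kinetic energy at speed v is ½(1+k)Mv² = (7/10)Mv².
Energy conservation from release (height h) to the top (height 2r): Mgh = Mg(2r) + (7/10)M·gr.
Thus h_min = 2r + (1+k)r/2 = r(2 + 1.4/2) = 0.666 × 2.7 ≈ 1.80 m.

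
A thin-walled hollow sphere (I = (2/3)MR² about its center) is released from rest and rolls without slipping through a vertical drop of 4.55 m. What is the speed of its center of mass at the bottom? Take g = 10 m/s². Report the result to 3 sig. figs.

Here I = (2/3)MR², so the shape factor k = I/(MR²) = 2/3.
The rolling condition ω = v/R makes the rotational term ½I(v/R)² = ½kMv², so KE_total = ½(1+k)Mv² = (5/6)Mv².
Setting Mgh = (5/6)Mv² gives v = √(2gh/(1+k)) = √(2·10·4.55/1.667) ≈ 7.39 m/s.

v ≈ 7.39 m/s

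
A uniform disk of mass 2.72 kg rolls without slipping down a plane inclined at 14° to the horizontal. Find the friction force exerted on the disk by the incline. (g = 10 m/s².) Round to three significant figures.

f ≈ 2.19 N

For this body I = (1/2)MR², i.e. k = I/(MR²) = 0.5.
Along the incline Mg sinθ − f = Ma, and torque about the center fR = Iα = kMR²(a/R) gives f = kMa.
Combining, a = g sinθ/(1+k) and f = kMa = kMg sinθ/(1+k).
f = 0.5 × 2.72 × 10 × sin14° / 1.5 ≈ 2.19 N.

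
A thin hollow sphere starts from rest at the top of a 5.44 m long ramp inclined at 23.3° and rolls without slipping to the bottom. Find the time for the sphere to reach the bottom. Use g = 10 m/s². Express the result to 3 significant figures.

t ≈ 2.14 s

With I = (2/3)MR², the ratio k = I/(MR²) is 2/3.
Along the incline Mg sinθ − f = Ma, and torque about the center fR = Iα = kMR²(a/R) gives f = kMa.
Hence a = g sinθ/(1+k) = 10×sin23.3°/1.667 = 2.373 m/s².
Starting from rest, L = ½at², so t = √(2L/a) = √(2×5.44/2.373) ≈ 2.14 s.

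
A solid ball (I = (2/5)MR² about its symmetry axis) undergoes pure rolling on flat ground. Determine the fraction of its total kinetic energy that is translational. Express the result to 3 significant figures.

fraction ≈ 0.714

The moment of inertia is (2/5)MR², giving k ≡ I/(MR²) = 0.4.
Since ω = v/R, the translational part is ½Mv² and the rotational part is ½I(v/R)² = ½kMv²; the total is ½(1+k)Mv².
The translational fraction is therefore 1/(1+k) = 1/1.4 ≈ 0.714.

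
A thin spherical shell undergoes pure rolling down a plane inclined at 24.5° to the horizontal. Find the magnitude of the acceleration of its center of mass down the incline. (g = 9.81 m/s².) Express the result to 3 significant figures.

a ≈ 2.44 m/s²

The moment of inertia is (2/3)MR², giving k ≡ I/(MR²) = 2/3.
Along the incline Mg sinθ − f = Ma, and torque about the center fR = Iα = kMR²(a/R) gives f = kMa.
Eliminating f: Mg sinθ = (1+k)Ma, so a = g sinθ/(1+k) = 9.81 × sin24.5° / 1.667 ≈ 2.44 m/s².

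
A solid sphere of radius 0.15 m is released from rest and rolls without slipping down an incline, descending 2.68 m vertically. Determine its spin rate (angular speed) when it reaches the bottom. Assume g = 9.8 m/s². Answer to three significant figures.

ω ≈ 40.8 rad/s

For this body I = (2/5)MR², i.e. k = I/(MR²) = 0.4.
Since it rolls without slipping, ω = v/R and KE = ½Mv² + ½Iω² = ½(1+k)Mv² = (7/10)Mv².
Energy conservation Mgh = ½(1+k)Mv² gives v = √(2gh/(1+k)) = √(2 × 9.8 × 2.68 / 1.4) = 6.125 m/s.
Then ω = v/R = 6.125 / 0.15 ≈ 40.8 rad/s.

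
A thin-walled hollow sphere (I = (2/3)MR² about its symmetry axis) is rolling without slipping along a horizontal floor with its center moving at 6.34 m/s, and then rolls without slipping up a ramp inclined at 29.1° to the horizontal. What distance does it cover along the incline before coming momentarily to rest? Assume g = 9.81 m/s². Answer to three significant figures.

d ≈ 7.02 m

The moment of inertia is (2/3)MR², giving k ≡ I/(MR²) = 2/3.
Rolling without slipping gives ω = v/R, so the total kinetic energy is ½Mv² + ½Iω² = ½(1+k)Mv² = (5/6)Mv².
Setting this equal to Mgh gives the vertical rise h = (1+k)v₀²/(2g) = 1.667×6.34²/(2×9.81) = 3.415 m.
The distance along the slope is d = h/sinθ = 3.415/sin29.1° ≈ 7.02 m.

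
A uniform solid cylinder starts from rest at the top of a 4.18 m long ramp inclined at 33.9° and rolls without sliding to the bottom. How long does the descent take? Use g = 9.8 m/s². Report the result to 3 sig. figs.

With I = (1/2)MR², the ratio k = I/(MR²) is 0.5.
Newton's second law down the slope: Mg sinθ − f = Ma. The torque equation fR = Iα (with α = a/R) gives f = kMa.
Hence a = g sinθ/(1+k) = 9.8×sin33.9°/1.5 = 3.644 m/s².
Starting from rest, L = ½at², so t = √(2L/a) = √(2×4.18/3.644) ≈ 1.51 s.

t ≈ 1.51 s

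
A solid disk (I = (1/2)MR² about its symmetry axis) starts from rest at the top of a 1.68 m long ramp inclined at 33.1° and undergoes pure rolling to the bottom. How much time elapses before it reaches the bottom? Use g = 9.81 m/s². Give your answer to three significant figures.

t ≈ 0.970 s

The moment of inertia is (1/2)MR², giving k ≡ I/(MR²) = 0.5.
Newton's second law down the slope: Mg sinθ − f = Ma. The torque equation fR = Iα (with α = a/R) gives f = kMa.
Hence a = g sinθ/(1+k) = 9.81×sin33.1°/1.5 = 3.572 m/s².
With constant a from rest, t = √(2L/a) = √(2·1.68/3.572) ≈ 0.970 s.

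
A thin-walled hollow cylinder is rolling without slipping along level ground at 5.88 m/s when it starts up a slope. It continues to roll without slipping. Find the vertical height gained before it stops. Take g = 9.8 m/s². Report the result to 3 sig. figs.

h ≈ 3.53 m

The moment of inertia is MR², giving k ≡ I/(MR²) = 1.
Since it rolls without slipping, ω = v/R and KE = ½Mv² + ½Iω² = ½(1+k)Mv² = Mv².
All of this converts to potential energy at the highest point: Mv₀² = Mgh.
Thus h = (1+k)v₀²/(2g) = 2 × 5.88² / (2 × 9.8) ≈ 3.53 m.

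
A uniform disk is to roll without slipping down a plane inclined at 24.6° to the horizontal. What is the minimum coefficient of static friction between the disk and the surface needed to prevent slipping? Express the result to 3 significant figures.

μ_min ≈ 0.153

Here I = (1/2)MR², so the shape factor k = I/(MR²) = 0.5.
Newton's second law down the slope: Mg sinθ − f = Ma. The torque equation fR = Iα (with α = a/R) gives f = kMa.
These give a = g sinθ/(1+k) and the required friction f = kMg sinθ/(1+k).
The normal force is N = Mg cosθ, so μ_min = f/N = k tanθ/(1+k).
μ_min = 0.5 × tan24.6° / 1.5 ≈ 0.153.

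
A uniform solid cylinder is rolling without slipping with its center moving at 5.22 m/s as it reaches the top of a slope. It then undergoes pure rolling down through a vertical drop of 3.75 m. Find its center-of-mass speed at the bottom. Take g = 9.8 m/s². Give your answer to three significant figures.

Here I = (1/2)MR², so the shape factor k = I/(MR²) = 0.5.
Pure rolling means v = ωR; then KE = ½Mv² + ½I(v/R)² = ½(1+k)Mv² = (3/4)Mv².
Energy conservation: (3/4)Mv₀² + Mgh = (3/4)Mv², so v² = v₀² + 2gh/(1+k).
v = √(5.22² + 2×9.8×3.75/1.5) = √76.25 ≈ 8.73 m/s.

v ≈ 8.73 m/s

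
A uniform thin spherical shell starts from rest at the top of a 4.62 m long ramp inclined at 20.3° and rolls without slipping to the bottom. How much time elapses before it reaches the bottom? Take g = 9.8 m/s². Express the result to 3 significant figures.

With I = (2/3)MR², the ratio k = I/(MR²) is 2/3.
Along the incline Mg sinθ − f = Ma, and torque about the center fR = Iα = kMR²(a/R) gives f = kMa.
Hence a = g sinθ/(1+k) = 9.8×sin20.3°/1.667 = 2.04 m/s².
Starting from rest, L = ½at², so t = √(2L/a) = √(2×4.62/2.04) ≈ 2.13 s.

t ≈ 2.13 s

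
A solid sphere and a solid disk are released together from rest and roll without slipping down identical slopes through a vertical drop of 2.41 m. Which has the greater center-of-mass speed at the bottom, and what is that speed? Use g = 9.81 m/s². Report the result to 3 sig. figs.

For rolling without slipping, Mgh = ½(1+k)Mv² where k = I/(MR²), so v = √(2gh/(1+k)).
Solid sphere: k = 0.4, giving v = √(2×9.81×2.41/1.4) = 5.812 m/s.
Solid disk: k = 0.5, giving v = √(2×9.81×2.41/1.5) = 5.615 m/s.
The smaller k wins: the solid sphere, at ≈ 5.81 m/s.

the solid sphere, at v ≈ 5.81 m/s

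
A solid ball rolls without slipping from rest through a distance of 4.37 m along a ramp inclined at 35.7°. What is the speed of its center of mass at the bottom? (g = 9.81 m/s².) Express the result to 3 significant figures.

v ≈ 5.98 m/s

For this body I = (2/5)MR², i.e. k = I/(MR²) = 0.4.
Rolling without slipping gives ω = v/R, so the total kinetic energy is ½Mv² + ½Iω² = ½(1+k)Mv² = (7/10)Mv².
The vertical drop is h = L sinθ = 4.37 × sin35.7° = 2.55 m.
Energy conservation: Mgh = (7/10)Mv², so v = √(2gh/(1+k)) = √(2 × 9.81 × 2.55 / 1.4) ≈ 5.98 m/s.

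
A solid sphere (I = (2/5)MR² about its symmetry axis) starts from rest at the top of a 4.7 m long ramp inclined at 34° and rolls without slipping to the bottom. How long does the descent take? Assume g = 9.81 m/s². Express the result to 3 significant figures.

For this body I = (2/5)MR², i.e. k = I/(MR²) = 0.4.
Newton's second law down the slope: Mg sinθ − f = Ma. The torque equation fR = Iα (with α = a/R) gives f = kMa.
Hence a = g sinθ/(1+k) = 9.81×sin34°/1.4 = 3.918 m/s².
Starting from rest, L = ½at², so t = √(2L/a) = √(2×4.7/3.918) ≈ 1.55 s.

t ≈ 1.55 s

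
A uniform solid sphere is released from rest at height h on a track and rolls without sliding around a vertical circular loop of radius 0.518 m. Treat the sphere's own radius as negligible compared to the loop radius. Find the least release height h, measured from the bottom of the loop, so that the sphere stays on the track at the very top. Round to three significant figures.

For this body I = (2/5)MR², i.e. k = I/(MR²) = 0.4.
At the top, contact is just lost when gravity alone supplies the centripetal force: Mg = Mv_top²/r, i.e. v_top² = gr.
With ω = v/R, the kinetic energy at speed v is ½(1+k)Mv² = (7/10)Mv².
Energy conservation from release (height h) to the top (height 2r): Mgh = Mg(2r) + (7/10)M·gr.
Thus h_min = 2r + (1+k)r/2 = r(2 + 1.4/2) = 0.518 × 2.7 ≈ 1.40 m.

h_min ≈ 1.40 m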